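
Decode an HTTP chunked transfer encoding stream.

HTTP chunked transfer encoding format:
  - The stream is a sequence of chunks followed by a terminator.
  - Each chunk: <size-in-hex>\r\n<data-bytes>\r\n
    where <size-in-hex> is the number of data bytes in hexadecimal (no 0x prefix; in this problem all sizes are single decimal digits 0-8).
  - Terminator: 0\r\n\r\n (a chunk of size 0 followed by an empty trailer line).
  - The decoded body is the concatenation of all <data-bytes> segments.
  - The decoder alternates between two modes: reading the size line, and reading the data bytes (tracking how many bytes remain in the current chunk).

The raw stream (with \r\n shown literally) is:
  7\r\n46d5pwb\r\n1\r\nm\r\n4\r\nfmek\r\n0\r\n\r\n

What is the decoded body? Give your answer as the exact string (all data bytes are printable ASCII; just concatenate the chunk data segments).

Answer: 46d5pwbmfmek

Derivation:
Chunk 1: stream[0..1]='7' size=0x7=7, data at stream[3..10]='46d5pwb' -> body[0..7], body so far='46d5pwb'
Chunk 2: stream[12..13]='1' size=0x1=1, data at stream[15..16]='m' -> body[7..8], body so far='46d5pwbm'
Chunk 3: stream[18..19]='4' size=0x4=4, data at stream[21..25]='fmek' -> body[8..12], body so far='46d5pwbmfmek'
Chunk 4: stream[27..28]='0' size=0 (terminator). Final body='46d5pwbmfmek' (12 bytes)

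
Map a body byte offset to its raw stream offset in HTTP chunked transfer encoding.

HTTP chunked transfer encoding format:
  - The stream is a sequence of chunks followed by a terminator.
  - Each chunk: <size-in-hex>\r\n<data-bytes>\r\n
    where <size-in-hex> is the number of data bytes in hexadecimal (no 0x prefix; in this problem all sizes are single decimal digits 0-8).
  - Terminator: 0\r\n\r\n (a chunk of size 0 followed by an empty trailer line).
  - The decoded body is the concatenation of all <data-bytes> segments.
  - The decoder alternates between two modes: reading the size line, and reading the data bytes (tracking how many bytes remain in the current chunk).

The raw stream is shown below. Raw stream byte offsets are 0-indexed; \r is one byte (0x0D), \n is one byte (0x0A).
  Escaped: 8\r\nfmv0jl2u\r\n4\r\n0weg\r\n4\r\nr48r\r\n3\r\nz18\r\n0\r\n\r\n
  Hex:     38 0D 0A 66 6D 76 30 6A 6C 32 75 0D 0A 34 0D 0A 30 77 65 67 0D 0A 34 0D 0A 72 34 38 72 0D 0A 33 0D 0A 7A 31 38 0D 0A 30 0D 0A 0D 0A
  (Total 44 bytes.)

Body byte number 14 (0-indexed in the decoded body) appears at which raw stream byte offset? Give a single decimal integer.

Chunk 1: stream[0..1]='8' size=0x8=8, data at stream[3..11]='fmv0jl2u' -> body[0..8], body so far='fmv0jl2u'
Chunk 2: stream[13..14]='4' size=0x4=4, data at stream[16..20]='0weg' -> body[8..12], body so far='fmv0jl2u0weg'
Chunk 3: stream[22..23]='4' size=0x4=4, data at stream[25..29]='r48r' -> body[12..16], body so far='fmv0jl2u0wegr48r'
Chunk 4: stream[31..32]='3' size=0x3=3, data at stream[34..37]='z18' -> body[16..19], body so far='fmv0jl2u0wegr48rz18'
Chunk 5: stream[39..40]='0' size=0 (terminator). Final body='fmv0jl2u0wegr48rz18' (19 bytes)
Body byte 14 at stream offset 27

Answer: 27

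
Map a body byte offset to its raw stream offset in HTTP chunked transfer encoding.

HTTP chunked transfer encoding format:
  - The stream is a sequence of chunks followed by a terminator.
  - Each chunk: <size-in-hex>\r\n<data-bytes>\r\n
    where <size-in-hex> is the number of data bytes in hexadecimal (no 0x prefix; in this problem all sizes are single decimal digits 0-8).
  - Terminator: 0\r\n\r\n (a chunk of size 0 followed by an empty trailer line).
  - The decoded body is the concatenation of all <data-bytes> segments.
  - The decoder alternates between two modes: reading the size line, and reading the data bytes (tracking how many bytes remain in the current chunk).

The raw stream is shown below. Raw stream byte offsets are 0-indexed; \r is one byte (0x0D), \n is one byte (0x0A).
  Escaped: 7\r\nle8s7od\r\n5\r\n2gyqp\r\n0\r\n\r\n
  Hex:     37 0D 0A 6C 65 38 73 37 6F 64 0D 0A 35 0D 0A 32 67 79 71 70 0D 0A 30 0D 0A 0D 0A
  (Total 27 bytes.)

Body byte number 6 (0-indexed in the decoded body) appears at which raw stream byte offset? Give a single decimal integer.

Chunk 1: stream[0..1]='7' size=0x7=7, data at stream[3..10]='le8s7od' -> body[0..7], body so far='le8s7od'
Chunk 2: stream[12..13]='5' size=0x5=5, data at stream[15..20]='2gyqp' -> body[7..12], body so far='le8s7od2gyqp'
Chunk 3: stream[22..23]='0' size=0 (terminator). Final body='le8s7od2gyqp' (12 bytes)
Body byte 6 at stream offset 9

Answer: 9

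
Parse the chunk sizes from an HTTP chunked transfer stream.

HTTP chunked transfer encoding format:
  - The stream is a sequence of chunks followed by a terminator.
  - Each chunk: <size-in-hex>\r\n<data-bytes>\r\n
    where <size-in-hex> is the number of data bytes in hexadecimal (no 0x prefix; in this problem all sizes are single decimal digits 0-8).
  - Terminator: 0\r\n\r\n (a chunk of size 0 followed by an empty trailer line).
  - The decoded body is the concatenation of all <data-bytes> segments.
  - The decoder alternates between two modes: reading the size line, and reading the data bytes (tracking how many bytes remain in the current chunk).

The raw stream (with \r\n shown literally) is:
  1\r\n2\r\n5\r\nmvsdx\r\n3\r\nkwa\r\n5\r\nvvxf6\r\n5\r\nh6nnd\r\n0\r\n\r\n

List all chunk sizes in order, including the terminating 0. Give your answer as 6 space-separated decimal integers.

Chunk 1: stream[0..1]='1' size=0x1=1, data at stream[3..4]='2' -> body[0..1], body so far='2'
Chunk 2: stream[6..7]='5' size=0x5=5, data at stream[9..14]='mvsdx' -> body[1..6], body so far='2mvsdx'
Chunk 3: stream[16..17]='3' size=0x3=3, data at stream[19..22]='kwa' -> body[6..9], body so far='2mvsdxkwa'
Chunk 4: stream[24..25]='5' size=0x5=5, data at stream[27..32]='vvxf6' -> body[9..14], body so far='2mvsdxkwavvxf6'
Chunk 5: stream[34..35]='5' size=0x5=5, data at stream[37..42]='h6nnd' -> body[14..19], body so far='2mvsdxkwavvxf6h6nnd'
Chunk 6: stream[44..45]='0' size=0 (terminator). Final body='2mvsdxkwavvxf6h6nnd' (19 bytes)

Answer: 1 5 3 5 5 0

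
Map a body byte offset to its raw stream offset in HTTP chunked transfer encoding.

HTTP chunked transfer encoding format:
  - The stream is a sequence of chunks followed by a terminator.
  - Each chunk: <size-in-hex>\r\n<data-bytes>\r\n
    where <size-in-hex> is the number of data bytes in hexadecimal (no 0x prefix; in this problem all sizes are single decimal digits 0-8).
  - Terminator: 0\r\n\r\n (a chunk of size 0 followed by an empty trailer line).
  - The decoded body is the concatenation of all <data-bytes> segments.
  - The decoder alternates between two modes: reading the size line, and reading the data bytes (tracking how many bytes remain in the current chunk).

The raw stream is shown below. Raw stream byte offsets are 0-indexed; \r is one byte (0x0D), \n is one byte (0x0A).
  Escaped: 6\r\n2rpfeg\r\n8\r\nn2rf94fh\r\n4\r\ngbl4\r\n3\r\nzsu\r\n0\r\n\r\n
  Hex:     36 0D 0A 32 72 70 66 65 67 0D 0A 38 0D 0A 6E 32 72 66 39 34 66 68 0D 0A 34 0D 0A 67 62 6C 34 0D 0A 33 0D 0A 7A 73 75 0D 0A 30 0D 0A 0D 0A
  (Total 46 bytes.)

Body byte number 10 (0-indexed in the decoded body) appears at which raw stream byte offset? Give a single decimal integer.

Chunk 1: stream[0..1]='6' size=0x6=6, data at stream[3..9]='2rpfeg' -> body[0..6], body so far='2rpfeg'
Chunk 2: stream[11..12]='8' size=0x8=8, data at stream[14..22]='n2rf94fh' -> body[6..14], body so far='2rpfegn2rf94fh'
Chunk 3: stream[24..25]='4' size=0x4=4, data at stream[27..31]='gbl4' -> body[14..18], body so far='2rpfegn2rf94fhgbl4'
Chunk 4: stream[33..34]='3' size=0x3=3, data at stream[36..39]='zsu' -> body[18..21], body so far='2rpfegn2rf94fhgbl4zsu'
Chunk 5: stream[41..42]='0' size=0 (terminator). Final body='2rpfegn2rf94fhgbl4zsu' (21 bytes)
Body byte 10 at stream offset 18

Answer: 18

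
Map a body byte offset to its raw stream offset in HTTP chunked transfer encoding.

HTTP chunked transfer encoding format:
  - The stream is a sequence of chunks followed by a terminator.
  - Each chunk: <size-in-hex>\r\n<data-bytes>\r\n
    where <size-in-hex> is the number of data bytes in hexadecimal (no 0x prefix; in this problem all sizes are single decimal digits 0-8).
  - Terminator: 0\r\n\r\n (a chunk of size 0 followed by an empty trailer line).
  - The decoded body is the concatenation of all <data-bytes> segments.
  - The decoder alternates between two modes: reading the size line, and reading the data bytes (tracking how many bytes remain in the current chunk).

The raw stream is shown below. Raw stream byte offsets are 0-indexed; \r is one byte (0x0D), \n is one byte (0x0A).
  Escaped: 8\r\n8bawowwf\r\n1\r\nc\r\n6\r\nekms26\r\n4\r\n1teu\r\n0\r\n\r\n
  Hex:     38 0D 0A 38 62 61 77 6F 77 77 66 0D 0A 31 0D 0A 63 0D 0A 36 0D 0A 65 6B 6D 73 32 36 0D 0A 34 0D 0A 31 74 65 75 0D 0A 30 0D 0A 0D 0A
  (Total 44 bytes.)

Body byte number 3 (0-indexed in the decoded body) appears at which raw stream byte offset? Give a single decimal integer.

Chunk 1: stream[0..1]='8' size=0x8=8, data at stream[3..11]='8bawowwf' -> body[0..8], body so far='8bawowwf'
Chunk 2: stream[13..14]='1' size=0x1=1, data at stream[16..17]='c' -> body[8..9], body so far='8bawowwfc'
Chunk 3: stream[19..20]='6' size=0x6=6, data at stream[22..28]='ekms26' -> body[9..15], body so far='8bawowwfcekms26'
Chunk 4: stream[30..31]='4' size=0x4=4, data at stream[33..37]='1teu' -> body[15..19], body so far='8bawowwfcekms261teu'
Chunk 5: stream[39..40]='0' size=0 (terminator). Final body='8bawowwfcekms261teu' (19 bytes)
Body byte 3 at stream offset 6

Answer: 6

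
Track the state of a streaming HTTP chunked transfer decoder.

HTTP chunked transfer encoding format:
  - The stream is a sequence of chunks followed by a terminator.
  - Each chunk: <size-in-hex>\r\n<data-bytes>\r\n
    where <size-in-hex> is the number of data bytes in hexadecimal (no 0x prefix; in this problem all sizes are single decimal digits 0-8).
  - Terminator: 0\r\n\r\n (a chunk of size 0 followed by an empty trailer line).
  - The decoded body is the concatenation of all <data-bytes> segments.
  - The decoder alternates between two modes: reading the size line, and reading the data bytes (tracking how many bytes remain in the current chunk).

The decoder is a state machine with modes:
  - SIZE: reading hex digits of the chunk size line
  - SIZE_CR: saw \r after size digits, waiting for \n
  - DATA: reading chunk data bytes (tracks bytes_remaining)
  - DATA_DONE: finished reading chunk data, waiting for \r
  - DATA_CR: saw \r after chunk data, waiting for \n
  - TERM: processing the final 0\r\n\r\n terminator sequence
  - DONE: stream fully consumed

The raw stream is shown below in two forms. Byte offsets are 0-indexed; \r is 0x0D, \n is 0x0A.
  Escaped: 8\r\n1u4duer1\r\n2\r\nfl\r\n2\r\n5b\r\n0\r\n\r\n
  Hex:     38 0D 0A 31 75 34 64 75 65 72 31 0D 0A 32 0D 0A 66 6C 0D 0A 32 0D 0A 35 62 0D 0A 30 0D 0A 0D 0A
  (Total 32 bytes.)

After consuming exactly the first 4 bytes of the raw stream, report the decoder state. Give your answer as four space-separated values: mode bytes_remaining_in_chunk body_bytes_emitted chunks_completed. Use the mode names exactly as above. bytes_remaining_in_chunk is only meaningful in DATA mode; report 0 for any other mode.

Byte 0 = '8': mode=SIZE remaining=0 emitted=0 chunks_done=0
Byte 1 = 0x0D: mode=SIZE_CR remaining=0 emitted=0 chunks_done=0
Byte 2 = 0x0A: mode=DATA remaining=8 emitted=0 chunks_done=0
Byte 3 = '1': mode=DATA remaining=7 emitted=1 chunks_done=0

Answer: DATA 7 1 0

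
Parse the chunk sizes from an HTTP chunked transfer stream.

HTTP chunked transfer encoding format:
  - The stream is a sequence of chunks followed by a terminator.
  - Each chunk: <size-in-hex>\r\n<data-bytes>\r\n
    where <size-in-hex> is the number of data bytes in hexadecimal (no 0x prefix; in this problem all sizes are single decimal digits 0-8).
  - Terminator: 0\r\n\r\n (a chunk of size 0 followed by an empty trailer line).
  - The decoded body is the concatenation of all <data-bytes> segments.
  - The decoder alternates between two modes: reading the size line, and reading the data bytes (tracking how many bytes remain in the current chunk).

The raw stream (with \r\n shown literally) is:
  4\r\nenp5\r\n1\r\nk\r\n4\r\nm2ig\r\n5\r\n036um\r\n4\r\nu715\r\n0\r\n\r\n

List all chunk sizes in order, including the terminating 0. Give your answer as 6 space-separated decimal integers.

Chunk 1: stream[0..1]='4' size=0x4=4, data at stream[3..7]='enp5' -> body[0..4], body so far='enp5'
Chunk 2: stream[9..10]='1' size=0x1=1, data at stream[12..13]='k' -> body[4..5], body so far='enp5k'
Chunk 3: stream[15..16]='4' size=0x4=4, data at stream[18..22]='m2ig' -> body[5..9], body so far='enp5km2ig'
Chunk 4: stream[24..25]='5' size=0x5=5, data at stream[27..32]='036um' -> body[9..14], body so far='enp5km2ig036um'
Chunk 5: stream[34..35]='4' size=0x4=4, data at stream[37..41]='u715' -> body[14..18], body so far='enp5km2ig036umu715'
Chunk 6: stream[43..44]='0' size=0 (terminator). Final body='enp5km2ig036umu715' (18 bytes)

Answer: 4 1 4 5 4 0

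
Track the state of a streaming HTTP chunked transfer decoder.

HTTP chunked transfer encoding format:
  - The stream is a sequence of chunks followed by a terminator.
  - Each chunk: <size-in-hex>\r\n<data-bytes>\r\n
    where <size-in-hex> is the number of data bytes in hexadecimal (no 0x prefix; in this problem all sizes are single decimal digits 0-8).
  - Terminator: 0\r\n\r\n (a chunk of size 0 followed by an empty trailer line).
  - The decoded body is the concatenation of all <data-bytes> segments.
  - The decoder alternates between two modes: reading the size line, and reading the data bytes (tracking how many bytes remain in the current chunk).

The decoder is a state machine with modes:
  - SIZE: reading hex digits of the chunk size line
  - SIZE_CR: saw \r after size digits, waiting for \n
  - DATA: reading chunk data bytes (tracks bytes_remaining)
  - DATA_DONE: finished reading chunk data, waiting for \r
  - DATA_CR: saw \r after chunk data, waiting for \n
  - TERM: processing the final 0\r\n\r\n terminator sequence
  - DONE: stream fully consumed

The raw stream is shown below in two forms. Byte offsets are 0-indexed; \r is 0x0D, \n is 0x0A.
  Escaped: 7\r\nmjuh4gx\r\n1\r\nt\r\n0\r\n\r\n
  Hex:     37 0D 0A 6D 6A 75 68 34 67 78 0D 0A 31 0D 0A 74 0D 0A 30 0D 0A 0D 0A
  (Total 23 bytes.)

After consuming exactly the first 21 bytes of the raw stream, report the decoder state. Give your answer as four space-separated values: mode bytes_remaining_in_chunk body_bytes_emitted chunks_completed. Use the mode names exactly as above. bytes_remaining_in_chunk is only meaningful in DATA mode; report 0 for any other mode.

Byte 0 = '7': mode=SIZE remaining=0 emitted=0 chunks_done=0
Byte 1 = 0x0D: mode=SIZE_CR remaining=0 emitted=0 chunks_done=0
Byte 2 = 0x0A: mode=DATA remaining=7 emitted=0 chunks_done=0
Byte 3 = 'm': mode=DATA remaining=6 emitted=1 chunks_done=0
Byte 4 = 'j': mode=DATA remaining=5 emitted=2 chunks_done=0
Byte 5 = 'u': mode=DATA remaining=4 emitted=3 chunks_done=0
Byte 6 = 'h': mode=DATA remaining=3 emitted=4 chunks_done=0
Byte 7 = '4': mode=DATA remaining=2 emitted=5 chunks_done=0
Byte 8 = 'g': mode=DATA remaining=1 emitted=6 chunks_done=0
Byte 9 = 'x': mode=DATA_DONE remaining=0 emitted=7 chunks_done=0
Byte 10 = 0x0D: mode=DATA_CR remaining=0 emitted=7 chunks_done=0
Byte 11 = 0x0A: mode=SIZE remaining=0 emitted=7 chunks_done=1
Byte 12 = '1': mode=SIZE remaining=0 emitted=7 chunks_done=1
Byte 13 = 0x0D: mode=SIZE_CR remaining=0 emitted=7 chunks_done=1
Byte 14 = 0x0A: mode=DATA remaining=1 emitted=7 chunks_done=1
Byte 15 = 't': mode=DATA_DONE remaining=0 emitted=8 chunks_done=1
Byte 16 = 0x0D: mode=DATA_CR remaining=0 emitted=8 chunks_done=1
Byte 17 = 0x0A: mode=SIZE remaining=0 emitted=8 chunks_done=2
Byte 18 = '0': mode=SIZE remaining=0 emitted=8 chunks_done=2
Byte 19 = 0x0D: mode=SIZE_CR remaining=0 emitted=8 chunks_done=2
Byte 20 = 0x0A: mode=TERM remaining=0 emitted=8 chunks_done=2

Answer: TERM 0 8 2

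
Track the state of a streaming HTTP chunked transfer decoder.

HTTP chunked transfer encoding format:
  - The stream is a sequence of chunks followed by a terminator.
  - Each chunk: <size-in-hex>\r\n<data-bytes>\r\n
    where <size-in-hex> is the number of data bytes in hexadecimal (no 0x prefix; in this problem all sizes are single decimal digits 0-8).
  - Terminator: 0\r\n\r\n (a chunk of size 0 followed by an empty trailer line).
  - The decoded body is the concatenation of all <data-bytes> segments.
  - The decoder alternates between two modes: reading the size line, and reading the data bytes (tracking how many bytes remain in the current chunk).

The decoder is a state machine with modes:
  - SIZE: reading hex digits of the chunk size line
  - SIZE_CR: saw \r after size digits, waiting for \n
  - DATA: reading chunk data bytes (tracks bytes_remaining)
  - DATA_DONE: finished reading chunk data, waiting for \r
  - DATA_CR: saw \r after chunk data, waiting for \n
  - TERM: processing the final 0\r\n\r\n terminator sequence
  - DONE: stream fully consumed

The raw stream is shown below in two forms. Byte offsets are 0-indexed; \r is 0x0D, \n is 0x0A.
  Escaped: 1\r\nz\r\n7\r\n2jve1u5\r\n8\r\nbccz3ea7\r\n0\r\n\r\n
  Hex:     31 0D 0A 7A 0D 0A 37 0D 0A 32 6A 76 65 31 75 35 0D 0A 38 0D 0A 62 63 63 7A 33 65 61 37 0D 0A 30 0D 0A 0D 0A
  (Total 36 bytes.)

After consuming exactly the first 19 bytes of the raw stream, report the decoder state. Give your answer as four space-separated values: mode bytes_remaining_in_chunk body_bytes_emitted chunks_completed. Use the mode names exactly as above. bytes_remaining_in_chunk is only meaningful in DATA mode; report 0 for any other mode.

Byte 0 = '1': mode=SIZE remaining=0 emitted=0 chunks_done=0
Byte 1 = 0x0D: mode=SIZE_CR remaining=0 emitted=0 chunks_done=0
Byte 2 = 0x0A: mode=DATA remaining=1 emitted=0 chunks_done=0
Byte 3 = 'z': mode=DATA_DONE remaining=0 emitted=1 chunks_done=0
Byte 4 = 0x0D: mode=DATA_CR remaining=0 emitted=1 chunks_done=0
Byte 5 = 0x0A: mode=SIZE remaining=0 emitted=1 chunks_done=1
Byte 6 = '7': mode=SIZE remaining=0 emitted=1 chunks_done=1
Byte 7 = 0x0D: mode=SIZE_CR remaining=0 emitted=1 chunks_done=1
Byte 8 = 0x0A: mode=DATA remaining=7 emitted=1 chunks_done=1
Byte 9 = '2': mode=DATA remaining=6 emitted=2 chunks_done=1
Byte 10 = 'j': mode=DATA remaining=5 emitted=3 chunks_done=1
Byte 11 = 'v': mode=DATA remaining=4 emitted=4 chunks_done=1
Byte 12 = 'e': mode=DATA remaining=3 emitted=5 chunks_done=1
Byte 13 = '1': mode=DATA remaining=2 emitted=6 chunks_done=1
Byte 14 = 'u': mode=DATA remaining=1 emitted=7 chunks_done=1
Byte 15 = '5': mode=DATA_DONE remaining=0 emitted=8 chunks_done=1
Byte 16 = 0x0D: mode=DATA_CR remaining=0 emitted=8 chunks_done=1
Byte 17 = 0x0A: mode=SIZE remaining=0 emitted=8 chunks_done=2
Byte 18 = '8': mode=SIZE remaining=0 emitted=8 chunks_done=2

Answer: SIZE 0 8 2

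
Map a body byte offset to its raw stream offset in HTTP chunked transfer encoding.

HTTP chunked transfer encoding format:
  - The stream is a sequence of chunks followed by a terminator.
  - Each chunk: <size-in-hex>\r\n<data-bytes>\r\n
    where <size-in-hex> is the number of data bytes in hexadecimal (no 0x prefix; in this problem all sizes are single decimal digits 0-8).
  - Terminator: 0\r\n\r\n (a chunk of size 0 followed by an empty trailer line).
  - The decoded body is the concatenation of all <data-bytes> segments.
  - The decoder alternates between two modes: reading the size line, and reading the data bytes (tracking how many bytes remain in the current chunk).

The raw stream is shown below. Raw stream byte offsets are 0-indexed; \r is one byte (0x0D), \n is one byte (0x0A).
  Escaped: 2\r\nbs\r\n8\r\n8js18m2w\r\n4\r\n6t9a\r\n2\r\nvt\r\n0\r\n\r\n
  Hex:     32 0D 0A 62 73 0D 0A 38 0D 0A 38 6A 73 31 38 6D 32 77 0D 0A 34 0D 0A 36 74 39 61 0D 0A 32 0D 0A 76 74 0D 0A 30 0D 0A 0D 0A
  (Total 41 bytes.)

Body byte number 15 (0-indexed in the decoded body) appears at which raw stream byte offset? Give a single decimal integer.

Answer: 33

Derivation:
Chunk 1: stream[0..1]='2' size=0x2=2, data at stream[3..5]='bs' -> body[0..2], body so far='bs'
Chunk 2: stream[7..8]='8' size=0x8=8, data at stream[10..18]='8js18m2w' -> body[2..10], body so far='bs8js18m2w'
Chunk 3: stream[20..21]='4' size=0x4=4, data at stream[23..27]='6t9a' -> body[10..14], body so far='bs8js18m2w6t9a'
Chunk 4: stream[29..30]='2' size=0x2=2, data at stream[32..34]='vt' -> body[14..16], body so far='bs8js18m2w6t9avt'
Chunk 5: stream[36..37]='0' size=0 (terminator). Final body='bs8js18m2w6t9avt' (16 bytes)
Body byte 15 at stream offset 33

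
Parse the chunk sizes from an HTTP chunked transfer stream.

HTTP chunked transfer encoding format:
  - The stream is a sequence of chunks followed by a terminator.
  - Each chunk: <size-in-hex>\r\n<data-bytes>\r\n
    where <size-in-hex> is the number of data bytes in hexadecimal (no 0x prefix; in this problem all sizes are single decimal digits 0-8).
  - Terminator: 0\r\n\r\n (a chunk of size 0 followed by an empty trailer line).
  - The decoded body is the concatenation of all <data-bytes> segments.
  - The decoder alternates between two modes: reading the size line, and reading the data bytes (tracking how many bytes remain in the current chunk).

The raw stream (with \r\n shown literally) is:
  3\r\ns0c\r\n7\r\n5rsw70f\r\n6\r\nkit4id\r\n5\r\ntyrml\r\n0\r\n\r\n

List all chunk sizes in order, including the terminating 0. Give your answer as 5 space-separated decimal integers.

Answer: 3 7 6 5 0

Derivation:
Chunk 1: stream[0..1]='3' size=0x3=3, data at stream[3..6]='s0c' -> body[0..3], body so far='s0c'
Chunk 2: stream[8..9]='7' size=0x7=7, data at stream[11..18]='5rsw70f' -> body[3..10], body so far='s0c5rsw70f'
Chunk 3: stream[20..21]='6' size=0x6=6, data at stream[23..29]='kit4id' -> body[10..16], body so far='s0c5rsw70fkit4id'
Chunk 4: stream[31..32]='5' size=0x5=5, data at stream[34..39]='tyrml' -> body[16..21], body so far='s0c5rsw70fkit4idtyrml'
Chunk 5: stream[41..42]='0' size=0 (terminator). Final body='s0c5rsw70fkit4idtyrml' (21 bytes)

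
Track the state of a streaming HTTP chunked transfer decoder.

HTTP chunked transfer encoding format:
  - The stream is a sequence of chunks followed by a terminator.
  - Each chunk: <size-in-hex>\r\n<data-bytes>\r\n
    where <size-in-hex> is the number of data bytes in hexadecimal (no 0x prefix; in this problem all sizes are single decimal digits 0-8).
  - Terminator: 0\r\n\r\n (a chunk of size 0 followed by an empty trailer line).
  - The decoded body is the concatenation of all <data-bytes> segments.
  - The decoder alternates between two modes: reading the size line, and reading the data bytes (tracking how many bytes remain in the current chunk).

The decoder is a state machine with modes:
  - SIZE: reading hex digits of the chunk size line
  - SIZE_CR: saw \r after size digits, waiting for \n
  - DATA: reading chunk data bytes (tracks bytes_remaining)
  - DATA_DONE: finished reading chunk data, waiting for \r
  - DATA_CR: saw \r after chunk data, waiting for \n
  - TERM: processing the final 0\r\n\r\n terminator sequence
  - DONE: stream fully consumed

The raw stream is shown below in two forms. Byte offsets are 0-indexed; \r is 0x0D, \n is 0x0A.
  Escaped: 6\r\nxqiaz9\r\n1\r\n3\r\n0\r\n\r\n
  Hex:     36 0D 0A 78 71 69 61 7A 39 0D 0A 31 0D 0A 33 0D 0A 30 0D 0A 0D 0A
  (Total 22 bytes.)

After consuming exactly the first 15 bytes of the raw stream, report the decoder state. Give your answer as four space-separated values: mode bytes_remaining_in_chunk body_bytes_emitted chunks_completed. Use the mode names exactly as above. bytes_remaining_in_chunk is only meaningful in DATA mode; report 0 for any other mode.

Byte 0 = '6': mode=SIZE remaining=0 emitted=0 chunks_done=0
Byte 1 = 0x0D: mode=SIZE_CR remaining=0 emitted=0 chunks_done=0
Byte 2 = 0x0A: mode=DATA remaining=6 emitted=0 chunks_done=0
Byte 3 = 'x': mode=DATA remaining=5 emitted=1 chunks_done=0
Byte 4 = 'q': mode=DATA remaining=4 emitted=2 chunks_done=0
Byte 5 = 'i': mode=DATA remaining=3 emitted=3 chunks_done=0
Byte 6 = 'a': mode=DATA remaining=2 emitted=4 chunks_done=0
Byte 7 = 'z': mode=DATA remaining=1 emitted=5 chunks_done=0
Byte 8 = '9': mode=DATA_DONE remaining=0 emitted=6 chunks_done=0
Byte 9 = 0x0D: mode=DATA_CR remaining=0 emitted=6 chunks_done=0
Byte 10 = 0x0A: mode=SIZE remaining=0 emitted=6 chunks_done=1
Byte 11 = '1': mode=SIZE remaining=0 emitted=6 chunks_done=1
Byte 12 = 0x0D: mode=SIZE_CR remaining=0 emitted=6 chunks_done=1
Byte 13 = 0x0A: mode=DATA remaining=1 emitted=6 chunks_done=1
Byte 14 = '3': mode=DATA_DONE remaining=0 emitted=7 chunks_done=1

Answer: DATA_DONE 0 7 1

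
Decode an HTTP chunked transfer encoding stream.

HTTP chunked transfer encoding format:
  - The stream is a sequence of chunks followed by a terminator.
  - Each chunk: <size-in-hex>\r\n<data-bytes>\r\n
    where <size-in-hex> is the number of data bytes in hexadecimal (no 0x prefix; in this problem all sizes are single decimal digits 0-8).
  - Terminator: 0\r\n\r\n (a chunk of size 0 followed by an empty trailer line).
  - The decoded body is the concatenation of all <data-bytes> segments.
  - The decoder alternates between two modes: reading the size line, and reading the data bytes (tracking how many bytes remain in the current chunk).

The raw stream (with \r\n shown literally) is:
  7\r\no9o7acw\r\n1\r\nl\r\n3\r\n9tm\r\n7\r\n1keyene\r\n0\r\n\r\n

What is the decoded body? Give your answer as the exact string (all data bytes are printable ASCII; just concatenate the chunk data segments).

Answer: o9o7acwl9tm1keyene

Derivation:
Chunk 1: stream[0..1]='7' size=0x7=7, data at stream[3..10]='o9o7acw' -> body[0..7], body so far='o9o7acw'
Chunk 2: stream[12..13]='1' size=0x1=1, data at stream[15..16]='l' -> body[7..8], body so far='o9o7acwl'
Chunk 3: stream[18..19]='3' size=0x3=3, data at stream[21..24]='9tm' -> body[8..11], body so far='o9o7acwl9tm'
Chunk 4: stream[26..27]='7' size=0x7=7, data at stream[29..36]='1keyene' -> body[11..18], body so far='o9o7acwl9tm1keyene'
Chunk 5: stream[38..39]='0' size=0 (terminator). Final body='o9o7acwl9tm1keyene' (18 bytes)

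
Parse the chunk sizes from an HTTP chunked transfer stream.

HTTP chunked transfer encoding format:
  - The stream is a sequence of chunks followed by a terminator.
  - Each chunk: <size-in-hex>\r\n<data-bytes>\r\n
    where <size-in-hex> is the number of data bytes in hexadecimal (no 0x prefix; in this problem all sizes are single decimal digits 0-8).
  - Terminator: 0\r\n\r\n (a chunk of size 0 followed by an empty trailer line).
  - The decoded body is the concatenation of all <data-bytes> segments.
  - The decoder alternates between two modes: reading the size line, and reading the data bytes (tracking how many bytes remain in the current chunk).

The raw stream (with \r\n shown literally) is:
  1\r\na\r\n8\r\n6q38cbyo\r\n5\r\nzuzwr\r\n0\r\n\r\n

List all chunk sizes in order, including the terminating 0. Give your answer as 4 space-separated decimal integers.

Chunk 1: stream[0..1]='1' size=0x1=1, data at stream[3..4]='a' -> body[0..1], body so far='a'
Chunk 2: stream[6..7]='8' size=0x8=8, data at stream[9..17]='6q38cbyo' -> body[1..9], body so far='a6q38cbyo'
Chunk 3: stream[19..20]='5' size=0x5=5, data at stream[22..27]='zuzwr' -> body[9..14], body so far='a6q38cbyozuzwr'
Chunk 4: stream[29..30]='0' size=0 (terminator). Final body='a6q38cbyozuzwr' (14 bytes)

Answer: 1 8 5 0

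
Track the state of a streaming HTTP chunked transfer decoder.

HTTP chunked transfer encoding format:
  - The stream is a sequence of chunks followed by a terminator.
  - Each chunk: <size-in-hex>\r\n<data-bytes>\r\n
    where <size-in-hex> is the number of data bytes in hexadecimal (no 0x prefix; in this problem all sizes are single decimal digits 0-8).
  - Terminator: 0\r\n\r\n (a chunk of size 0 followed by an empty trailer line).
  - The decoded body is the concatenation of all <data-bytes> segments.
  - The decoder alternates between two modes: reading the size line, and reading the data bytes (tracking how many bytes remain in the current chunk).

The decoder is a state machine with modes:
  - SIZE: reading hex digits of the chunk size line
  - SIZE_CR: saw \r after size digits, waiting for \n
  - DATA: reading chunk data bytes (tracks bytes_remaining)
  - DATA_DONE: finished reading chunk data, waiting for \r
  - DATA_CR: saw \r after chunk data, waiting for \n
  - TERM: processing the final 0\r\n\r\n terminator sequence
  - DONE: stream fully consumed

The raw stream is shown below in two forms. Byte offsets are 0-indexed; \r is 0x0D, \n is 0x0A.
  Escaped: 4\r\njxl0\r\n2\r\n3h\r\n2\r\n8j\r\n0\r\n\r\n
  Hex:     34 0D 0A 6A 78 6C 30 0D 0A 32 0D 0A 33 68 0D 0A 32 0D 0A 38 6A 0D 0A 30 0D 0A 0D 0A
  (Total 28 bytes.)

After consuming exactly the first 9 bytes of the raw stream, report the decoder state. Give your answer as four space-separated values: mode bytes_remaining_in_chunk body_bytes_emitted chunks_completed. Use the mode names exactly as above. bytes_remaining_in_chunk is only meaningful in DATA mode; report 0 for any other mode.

Answer: SIZE 0 4 1

Derivation:
Byte 0 = '4': mode=SIZE remaining=0 emitted=0 chunks_done=0
Byte 1 = 0x0D: mode=SIZE_CR remaining=0 emitted=0 chunks_done=0
Byte 2 = 0x0A: mode=DATA remaining=4 emitted=0 chunks_done=0
Byte 3 = 'j': mode=DATA remaining=3 emitted=1 chunks_done=0
Byte 4 = 'x': mode=DATA remaining=2 emitted=2 chunks_done=0
Byte 5 = 'l': mode=DATA remaining=1 emitted=3 chunks_done=0
Byte 6 = '0': mode=DATA_DONE remaining=0 emitted=4 chunks_done=0
Byte 7 = 0x0D: mode=DATA_CR remaining=0 emitted=4 chunks_done=0
Byte 8 = 0x0A: mode=SIZE remaining=0 emitted=4 chunks_done=1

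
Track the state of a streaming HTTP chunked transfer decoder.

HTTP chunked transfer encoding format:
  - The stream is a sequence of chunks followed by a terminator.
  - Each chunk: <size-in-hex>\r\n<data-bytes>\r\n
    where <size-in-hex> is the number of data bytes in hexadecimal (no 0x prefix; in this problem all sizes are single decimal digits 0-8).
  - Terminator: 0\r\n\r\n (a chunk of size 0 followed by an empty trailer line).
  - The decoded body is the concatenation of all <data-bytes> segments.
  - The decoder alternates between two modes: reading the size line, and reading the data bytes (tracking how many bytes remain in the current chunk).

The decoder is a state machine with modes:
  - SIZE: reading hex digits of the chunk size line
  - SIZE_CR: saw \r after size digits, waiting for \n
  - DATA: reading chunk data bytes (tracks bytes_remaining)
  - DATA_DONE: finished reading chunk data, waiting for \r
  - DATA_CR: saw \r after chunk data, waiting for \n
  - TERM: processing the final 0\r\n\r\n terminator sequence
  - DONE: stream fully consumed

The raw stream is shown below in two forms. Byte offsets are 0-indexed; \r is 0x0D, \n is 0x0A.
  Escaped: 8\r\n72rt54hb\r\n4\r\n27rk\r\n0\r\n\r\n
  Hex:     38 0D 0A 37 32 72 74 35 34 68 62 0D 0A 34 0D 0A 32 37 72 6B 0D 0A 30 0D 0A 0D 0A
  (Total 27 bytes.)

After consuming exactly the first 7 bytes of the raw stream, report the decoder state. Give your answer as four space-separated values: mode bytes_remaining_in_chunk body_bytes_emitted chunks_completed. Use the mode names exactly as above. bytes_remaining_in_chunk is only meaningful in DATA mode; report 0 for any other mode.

Answer: DATA 4 4 0

Derivation:
Byte 0 = '8': mode=SIZE remaining=0 emitted=0 chunks_done=0
Byte 1 = 0x0D: mode=SIZE_CR remaining=0 emitted=0 chunks_done=0
Byte 2 = 0x0A: mode=DATA remaining=8 emitted=0 chunks_done=0
Byte 3 = '7': mode=DATA remaining=7 emitted=1 chunks_done=0
Byte 4 = '2': mode=DATA remaining=6 emitted=2 chunks_done=0
Byte 5 = 'r': mode=DATA remaining=5 emitted=3 chunks_done=0
Byte 6 = 't': mode=DATA remaining=4 emitted=4 chunks_done=0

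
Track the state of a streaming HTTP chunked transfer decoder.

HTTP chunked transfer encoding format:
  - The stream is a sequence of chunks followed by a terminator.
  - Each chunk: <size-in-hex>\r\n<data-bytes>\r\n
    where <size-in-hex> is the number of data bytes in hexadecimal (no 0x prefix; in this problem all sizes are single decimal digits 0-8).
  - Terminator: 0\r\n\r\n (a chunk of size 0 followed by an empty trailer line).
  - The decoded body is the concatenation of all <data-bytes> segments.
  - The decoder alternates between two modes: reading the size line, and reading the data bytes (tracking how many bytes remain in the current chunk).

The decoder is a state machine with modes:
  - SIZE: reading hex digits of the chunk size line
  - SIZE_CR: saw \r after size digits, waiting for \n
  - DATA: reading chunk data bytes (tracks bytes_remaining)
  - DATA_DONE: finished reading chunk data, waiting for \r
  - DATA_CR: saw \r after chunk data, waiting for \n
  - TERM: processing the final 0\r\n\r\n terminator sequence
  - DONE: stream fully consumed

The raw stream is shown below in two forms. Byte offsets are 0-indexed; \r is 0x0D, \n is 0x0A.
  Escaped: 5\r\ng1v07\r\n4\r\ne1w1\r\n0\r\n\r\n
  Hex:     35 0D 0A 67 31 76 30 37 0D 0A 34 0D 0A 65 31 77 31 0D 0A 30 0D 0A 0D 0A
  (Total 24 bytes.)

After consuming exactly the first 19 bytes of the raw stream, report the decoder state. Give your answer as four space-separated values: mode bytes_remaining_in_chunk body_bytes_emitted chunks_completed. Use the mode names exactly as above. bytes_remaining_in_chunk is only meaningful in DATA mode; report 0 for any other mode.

Byte 0 = '5': mode=SIZE remaining=0 emitted=0 chunks_done=0
Byte 1 = 0x0D: mode=SIZE_CR remaining=0 emitted=0 chunks_done=0
Byte 2 = 0x0A: mode=DATA remaining=5 emitted=0 chunks_done=0
Byte 3 = 'g': mode=DATA remaining=4 emitted=1 chunks_done=0
Byte 4 = '1': mode=DATA remaining=3 emitted=2 chunks_done=0
Byte 5 = 'v': mode=DATA remaining=2 emitted=3 chunks_done=0
Byte 6 = '0': mode=DATA remaining=1 emitted=4 chunks_done=0
Byte 7 = '7': mode=DATA_DONE remaining=0 emitted=5 chunks_done=0
Byte 8 = 0x0D: mode=DATA_CR remaining=0 emitted=5 chunks_done=0
Byte 9 = 0x0A: mode=SIZE remaining=0 emitted=5 chunks_done=1
Byte 10 = '4': mode=SIZE remaining=0 emitted=5 chunks_done=1
Byte 11 = 0x0D: mode=SIZE_CR remaining=0 emitted=5 chunks_done=1
Byte 12 = 0x0A: mode=DATA remaining=4 emitted=5 chunks_done=1
Byte 13 = 'e': mode=DATA remaining=3 emitted=6 chunks_done=1
Byte 14 = '1': mode=DATA remaining=2 emitted=7 chunks_done=1
Byte 15 = 'w': mode=DATA remaining=1 emitted=8 chunks_done=1
Byte 16 = '1': mode=DATA_DONE remaining=0 emitted=9 chunks_done=1
Byte 17 = 0x0D: mode=DATA_CR remaining=0 emitted=9 chunks_done=1
Byte 18 = 0x0A: mode=SIZE remaining=0 emitted=9 chunks_done=2

Answer: SIZE 0 9 2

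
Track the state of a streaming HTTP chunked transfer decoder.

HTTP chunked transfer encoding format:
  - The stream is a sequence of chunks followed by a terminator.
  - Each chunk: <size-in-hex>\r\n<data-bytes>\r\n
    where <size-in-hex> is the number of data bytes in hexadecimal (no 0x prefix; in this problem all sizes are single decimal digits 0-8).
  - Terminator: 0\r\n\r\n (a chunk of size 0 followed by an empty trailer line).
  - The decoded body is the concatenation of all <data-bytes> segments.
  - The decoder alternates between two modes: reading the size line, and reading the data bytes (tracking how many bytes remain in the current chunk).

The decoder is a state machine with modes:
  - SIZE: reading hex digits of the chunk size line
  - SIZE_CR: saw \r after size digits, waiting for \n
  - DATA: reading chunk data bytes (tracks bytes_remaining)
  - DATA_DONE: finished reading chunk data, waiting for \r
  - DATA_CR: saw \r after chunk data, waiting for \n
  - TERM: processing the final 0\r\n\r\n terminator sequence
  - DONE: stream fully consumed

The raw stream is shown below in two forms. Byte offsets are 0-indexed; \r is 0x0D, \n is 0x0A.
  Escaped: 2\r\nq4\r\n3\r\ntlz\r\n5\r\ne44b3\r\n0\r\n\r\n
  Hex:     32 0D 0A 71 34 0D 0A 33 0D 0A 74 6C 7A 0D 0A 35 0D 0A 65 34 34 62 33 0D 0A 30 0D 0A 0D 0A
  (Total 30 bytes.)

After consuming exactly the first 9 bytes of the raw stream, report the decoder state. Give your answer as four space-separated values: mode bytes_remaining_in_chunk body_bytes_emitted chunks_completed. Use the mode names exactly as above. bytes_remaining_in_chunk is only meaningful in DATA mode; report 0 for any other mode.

Answer: SIZE_CR 0 2 1

Derivation:
Byte 0 = '2': mode=SIZE remaining=0 emitted=0 chunks_done=0
Byte 1 = 0x0D: mode=SIZE_CR remaining=0 emitted=0 chunks_done=0
Byte 2 = 0x0A: mode=DATA remaining=2 emitted=0 chunks_done=0
Byte 3 = 'q': mode=DATA remaining=1 emitted=1 chunks_done=0
Byte 4 = '4': mode=DATA_DONE remaining=0 emitted=2 chunks_done=0
Byte 5 = 0x0D: mode=DATA_CR remaining=0 emitted=2 chunks_done=0
Byte 6 = 0x0A: mode=SIZE remaining=0 emitted=2 chunks_done=1
Byte 7 = '3': mode=SIZE remaining=0 emitted=2 chunks_done=1
Byte 8 = 0x0D: mode=SIZE_CR remaining=0 emitted=2 chunks_done=1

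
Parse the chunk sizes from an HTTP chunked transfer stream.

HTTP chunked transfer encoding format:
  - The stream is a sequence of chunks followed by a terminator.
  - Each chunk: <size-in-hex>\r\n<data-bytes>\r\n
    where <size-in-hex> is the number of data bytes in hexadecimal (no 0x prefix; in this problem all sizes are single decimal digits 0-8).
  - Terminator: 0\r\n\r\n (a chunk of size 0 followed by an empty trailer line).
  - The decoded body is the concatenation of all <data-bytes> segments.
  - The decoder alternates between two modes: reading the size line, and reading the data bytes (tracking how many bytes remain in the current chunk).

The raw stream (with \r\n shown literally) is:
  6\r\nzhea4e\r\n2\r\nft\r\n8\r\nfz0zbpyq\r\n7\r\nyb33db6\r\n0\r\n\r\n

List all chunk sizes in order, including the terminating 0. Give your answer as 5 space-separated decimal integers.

Answer: 6 2 8 7 0

Derivation:
Chunk 1: stream[0..1]='6' size=0x6=6, data at stream[3..9]='zhea4e' -> body[0..6], body so far='zhea4e'
Chunk 2: stream[11..12]='2' size=0x2=2, data at stream[14..16]='ft' -> body[6..8], body so far='zhea4eft'
Chunk 3: stream[18..19]='8' size=0x8=8, data at stream[21..29]='fz0zbpyq' -> body[8..16], body so far='zhea4eftfz0zbpyq'
Chunk 4: stream[31..32]='7' size=0x7=7, data at stream[34..41]='yb33db6' -> body[16..23], body so far='zhea4eftfz0zbpyqyb33db6'
Chunk 5: stream[43..44]='0' size=0 (terminator). Final body='zhea4eftfz0zbpyqyb33db6' (23 bytes)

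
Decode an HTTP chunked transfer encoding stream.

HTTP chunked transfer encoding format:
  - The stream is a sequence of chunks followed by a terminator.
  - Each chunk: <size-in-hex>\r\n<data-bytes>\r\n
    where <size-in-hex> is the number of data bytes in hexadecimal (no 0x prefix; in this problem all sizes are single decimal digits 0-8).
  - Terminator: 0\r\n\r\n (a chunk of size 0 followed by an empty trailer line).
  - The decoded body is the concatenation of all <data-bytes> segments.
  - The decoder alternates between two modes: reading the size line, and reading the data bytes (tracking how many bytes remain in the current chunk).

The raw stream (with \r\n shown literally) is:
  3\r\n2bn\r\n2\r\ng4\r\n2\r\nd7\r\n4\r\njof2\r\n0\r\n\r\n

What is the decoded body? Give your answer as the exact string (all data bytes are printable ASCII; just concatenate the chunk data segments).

Chunk 1: stream[0..1]='3' size=0x3=3, data at stream[3..6]='2bn' -> body[0..3], body so far='2bn'
Chunk 2: stream[8..9]='2' size=0x2=2, data at stream[11..13]='g4' -> body[3..5], body so far='2bng4'
Chunk 3: stream[15..16]='2' size=0x2=2, data at stream[18..20]='d7' -> body[5..7], body so far='2bng4d7'
Chunk 4: stream[22..23]='4' size=0x4=4, data at stream[25..29]='jof2' -> body[7..11], body so far='2bng4d7jof2'
Chunk 5: stream[31..32]='0' size=0 (terminator). Final body='2bng4d7jof2' (11 bytes)

Answer: 2bng4d7jof2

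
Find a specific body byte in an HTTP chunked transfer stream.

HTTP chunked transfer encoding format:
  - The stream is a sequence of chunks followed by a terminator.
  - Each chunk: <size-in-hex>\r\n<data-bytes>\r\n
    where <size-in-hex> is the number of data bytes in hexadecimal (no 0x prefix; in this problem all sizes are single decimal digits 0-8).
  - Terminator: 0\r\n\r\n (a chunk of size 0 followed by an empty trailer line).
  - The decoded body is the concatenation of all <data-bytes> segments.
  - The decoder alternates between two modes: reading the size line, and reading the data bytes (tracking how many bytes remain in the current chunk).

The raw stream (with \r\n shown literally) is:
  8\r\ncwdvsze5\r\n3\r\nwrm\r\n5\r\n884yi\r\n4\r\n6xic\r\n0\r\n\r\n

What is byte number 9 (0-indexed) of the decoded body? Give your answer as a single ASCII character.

Chunk 1: stream[0..1]='8' size=0x8=8, data at stream[3..11]='cwdvsze5' -> body[0..8], body so far='cwdvsze5'
Chunk 2: stream[13..14]='3' size=0x3=3, data at stream[16..19]='wrm' -> body[8..11], body so far='cwdvsze5wrm'
Chunk 3: stream[21..22]='5' size=0x5=5, data at stream[24..29]='884yi' -> body[11..16], body so far='cwdvsze5wrm884yi'
Chunk 4: stream[31..32]='4' size=0x4=4, data at stream[34..38]='6xic' -> body[16..20], body so far='cwdvsze5wrm884yi6xic'
Chunk 5: stream[40..41]='0' size=0 (terminator). Final body='cwdvsze5wrm884yi6xic' (20 bytes)
Body byte 9 = 'r'

Answer: r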